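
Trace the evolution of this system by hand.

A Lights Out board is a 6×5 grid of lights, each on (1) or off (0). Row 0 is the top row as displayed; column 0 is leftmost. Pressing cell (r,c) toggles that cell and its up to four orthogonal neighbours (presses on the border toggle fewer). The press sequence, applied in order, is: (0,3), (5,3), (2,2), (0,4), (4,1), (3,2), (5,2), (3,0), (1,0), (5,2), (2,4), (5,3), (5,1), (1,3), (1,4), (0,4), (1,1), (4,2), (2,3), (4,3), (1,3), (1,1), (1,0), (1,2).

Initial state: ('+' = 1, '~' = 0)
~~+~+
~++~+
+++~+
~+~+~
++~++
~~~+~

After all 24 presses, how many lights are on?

gen 0: ~~+~+
~++~+
+++~+
~+~+~
++~++
~~~+~
gen 1: ~~~+~
~++++
+++~+
~+~+~
++~++
~~~+~
gen 2: ~~~+~
~++++
+++~+
~+~+~
++~~+
~~+~+
gen 3: ~~~+~
~+~++
+~~++
~+++~
++~~+
~~+~+
gen 4: ~~~~+
~+~+~
+~~++
~+++~
++~~+
~~+~+
gen 5: ~~~~+
~+~+~
+~~++
~~++~
~~+~+
~++~+
gen 6: ~~~~+
~+~+~
+~+++
~+~~~
~~~~+
~++~+
gen 7: ~~~~+
~+~+~
+~+++
~+~~~
~~+~+
~~~++
gen 8: ~~~~+
~+~+~
~~+++
+~~~~
+~+~+
~~~++
gen 9: +~~~+
+~~+~
+~+++
+~~~~
+~+~+
~~~++
gen 10: +~~~+
+~~+~
+~+++
+~~~~
+~~~+
~++~+
gen 11: +~~~+
+~~++
+~+~~
+~~~+
+~~~+
~++~+
gen 12: +~~~+
+~~++
+~+~~
+~~~+
+~~++
~+~+~
gen 13: +~~~+
+~~++
+~+~~
+~~~+
++~++
+~++~
gen 14: +~~++
+~+~~
+~++~
+~~~+
++~++
+~++~
gen 15: +~~+~
+~+++
+~+++
+~~~+
++~++
+~++~
gen 16: +~~~+
+~++~
+~+++
+~~~+
++~++
+~++~
gen 17: ++~~+
~+~+~
+++++
+~~~+
++~++
+~++~
gen 18: ++~~+
~+~+~
+++++
+~+~+
+~+~+
+~~+~
gen 19: ++~~+
~+~~~
++~~~
+~+++
+~+~+
+~~+~
gen 20: ++~~+
~+~~~
++~~~
+~+~+
+~~+~
+~~~~
gen 21: ++~++
~++++
++~+~
+~+~+
+~~+~
+~~~~
gen 22: +~~++
+~~++
+~~+~
+~+~+
+~~+~
+~~~~
gen 23: ~~~++
~+~++
~~~+~
+~+~+
+~~+~
+~~~~
gen 24: ~~+++
~~+~+
~~++~
+~+~+
+~~+~
+~~~~

13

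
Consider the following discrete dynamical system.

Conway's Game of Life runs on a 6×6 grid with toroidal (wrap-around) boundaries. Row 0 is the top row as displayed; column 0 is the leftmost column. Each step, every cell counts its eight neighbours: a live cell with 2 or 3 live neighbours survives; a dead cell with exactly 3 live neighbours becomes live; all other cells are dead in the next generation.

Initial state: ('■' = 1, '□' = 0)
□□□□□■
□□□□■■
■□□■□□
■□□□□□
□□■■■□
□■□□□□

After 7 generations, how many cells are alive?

13

[0] □□□□□■
□□□□■■
■□□■□□
■□□□□□
□□■■■□
□■□□□□
[1] ■□□□■■
■□□□■■
■□□□■□
□■■□■■
□■■■□□
□□■■■□
[2] ■■□□□□
□■□■□□
□□□□□□
□□□□■■
■□□□□■
■□□□□□
[3] ■■■□□□
■■■□□□
□□□□■□
■□□□■■
■□□□■□
□□□□□□
[4] ■□■□□□
■□■■□■
□□□■■□
■□□■■□
■□□□■□
■□□□□■
[5] □□■■■□
■□■□□■
■■□□□□
□□□□□□
■■□■■□
■□□□□□
[6] ■□■■■□
■□■□■■
■■□□□■
□□■□□■
■■□□□■
■□□□□□
[7] ■□■□■□
□□■□□□
□□■■□□
□□■□■□
□■□□□■
□□■■■□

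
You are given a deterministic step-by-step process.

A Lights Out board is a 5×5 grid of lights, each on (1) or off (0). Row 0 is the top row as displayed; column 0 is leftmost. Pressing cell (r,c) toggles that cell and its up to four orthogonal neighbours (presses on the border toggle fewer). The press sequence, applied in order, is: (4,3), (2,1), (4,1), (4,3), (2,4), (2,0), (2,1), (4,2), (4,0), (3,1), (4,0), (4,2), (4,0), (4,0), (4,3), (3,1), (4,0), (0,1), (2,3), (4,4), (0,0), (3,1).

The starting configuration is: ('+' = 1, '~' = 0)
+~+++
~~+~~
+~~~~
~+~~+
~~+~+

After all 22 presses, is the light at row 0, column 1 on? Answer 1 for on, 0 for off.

k=0  +~+++
~~+~~
+~~~~
~+~~+
~~+~+
k=1  +~+++
~~+~~
+~~~~
~+~++
~~~+~
k=2  +~+++
~++~~
~++~~
~~~++
~~~+~
k=3  +~+++
~++~~
~++~~
~+~++
++++~
k=4  +~+++
~++~~
~++~~
~+~~+
++~~+
k=5  +~+++
~++~+
~++++
~+~~~
++~~+
k=6  +~+++
+++~+
+~+++
++~~~
++~~+
k=7  +~+++
+~+~+
~+~++
+~~~~
++~~+
k=8  +~+++
+~+~+
~+~++
+~+~~
+~+++
k=9  +~+++
+~+~+
~+~++
~~+~~
~++++
k=10  +~+++
+~+~+
~~~++
++~~~
~~+++
k=11  +~+++
+~+~+
~~~++
~+~~~
+++++
k=12  +~+++
+~+~+
~~~++
~++~~
+~~~+
k=13  +~+++
+~+~+
~~~++
+++~~
~+~~+
k=14  +~+++
+~+~+
~~~++
~++~~
+~~~+
k=15  +~+++
+~+~+
~~~++
~+++~
+~++~
k=16  +~+++
+~+~+
~+~++
+~~+~
++++~
k=17  +~+++
+~+~+
~+~++
~~~+~
~~++~
k=18  ~+~++
+++~+
~+~++
~~~+~
~~++~
k=19  ~+~++
+++++
~++~~
~~~~~
~~++~
k=20  ~+~++
+++++
~++~~
~~~~+
~~+~+
k=21  +~~++
~++++
~++~~
~~~~+
~~+~+
k=22  +~~++
~++++
~~+~~
+++~+
~++~+

0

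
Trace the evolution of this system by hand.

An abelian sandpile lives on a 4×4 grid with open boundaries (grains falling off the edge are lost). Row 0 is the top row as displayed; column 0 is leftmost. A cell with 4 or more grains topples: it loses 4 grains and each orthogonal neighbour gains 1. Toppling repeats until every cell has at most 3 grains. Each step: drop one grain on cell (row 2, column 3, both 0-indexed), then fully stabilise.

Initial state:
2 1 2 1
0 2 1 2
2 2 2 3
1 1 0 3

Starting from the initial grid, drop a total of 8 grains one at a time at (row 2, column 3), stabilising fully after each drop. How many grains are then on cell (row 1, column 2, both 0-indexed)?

t=0: 2 1 2 1
0 2 1 2
2 2 2 3
1 1 0 3
t=1: 2 1 2 1
0 2 1 3
2 2 3 1
1 1 1 0
t=2: 2 1 2 1
0 2 1 3
2 2 3 2
1 1 1 0
t=3: 2 1 2 1
0 2 1 3
2 2 3 3
1 1 1 0
t=4: 2 1 2 2
0 2 3 0
2 3 0 2
1 1 2 1
t=5: 2 1 2 2
0 2 3 0
2 3 0 3
1 1 2 1
t=6: 2 1 2 2
0 2 3 1
2 3 1 0
1 1 2 2
t=7: 2 1 2 2
0 2 3 1
2 3 1 1
1 1 2 2
t=8: 2 1 2 2
0 2 3 1
2 3 1 2
1 1 2 2

3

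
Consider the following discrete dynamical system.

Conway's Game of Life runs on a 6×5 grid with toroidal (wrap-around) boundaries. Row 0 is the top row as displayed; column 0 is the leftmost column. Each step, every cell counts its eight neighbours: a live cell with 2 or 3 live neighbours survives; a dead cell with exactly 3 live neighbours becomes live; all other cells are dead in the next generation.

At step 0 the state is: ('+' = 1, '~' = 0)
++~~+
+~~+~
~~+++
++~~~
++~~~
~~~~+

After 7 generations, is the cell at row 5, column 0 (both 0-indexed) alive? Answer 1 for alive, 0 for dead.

step 0: ++~~+
+~~+~
~~+++
++~~~
++~~~
~~~~+
step 1: ~+~+~
~~~~~
~~++~
~~~+~
~+~~+
~~~~+
step 2: ~~~~~
~~~+~
~~++~
~~~++
+~~++
~~+++
step 3: ~~+~+
~~++~
~~+~~
+~~~~
+~~~~
+~+~~
step 4: ~~+~+
~++~~
~+++~
~+~~~
+~~~+
+~~++
step 5: ~~+~+
+~~~~
+~~+~
~+~++
~+~+~
~+~~~
step 6: ++~~~
++~+~
++++~
~+~+~
~+~++
++~+~
step 7: ~~~~~
~~~+~
~~~+~
~~~~~
~+~+~
~~~+~

0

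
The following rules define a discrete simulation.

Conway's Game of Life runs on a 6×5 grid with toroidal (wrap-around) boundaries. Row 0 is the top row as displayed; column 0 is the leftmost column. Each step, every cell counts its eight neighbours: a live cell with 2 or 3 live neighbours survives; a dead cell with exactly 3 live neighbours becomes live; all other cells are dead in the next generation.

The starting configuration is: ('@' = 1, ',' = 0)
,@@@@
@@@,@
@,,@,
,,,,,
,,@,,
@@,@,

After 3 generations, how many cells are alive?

gen 0: ,@@@@
@@@,@
@,,@,
,,,,,
,,@,,
@@,@,
gen 1: ,,,,,
,,,,,
@,@@,
,,,,,
,@@,,
@,,,,
gen 2: ,,,,,
,,,,,
,,,,,
,,,@,
,@,,,
,@,,,
gen 3: ,,,,,
,,,,,
,,,,,
,,,,,
,,@,,
,,,,,

1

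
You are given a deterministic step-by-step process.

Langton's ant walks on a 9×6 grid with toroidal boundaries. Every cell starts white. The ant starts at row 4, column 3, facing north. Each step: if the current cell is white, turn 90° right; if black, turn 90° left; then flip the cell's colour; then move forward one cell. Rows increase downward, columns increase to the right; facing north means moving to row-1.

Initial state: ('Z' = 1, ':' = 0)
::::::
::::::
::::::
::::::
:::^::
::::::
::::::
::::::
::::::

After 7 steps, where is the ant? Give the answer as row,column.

k=0  ::::::
::::::
::::::
::::::
:::^::
::::::
::::::
::::::
::::::
k=1  ::::::
::::::
::::::
::::::
:::Z>:
::::::
::::::
::::::
::::::
k=2  ::::::
::::::
::::::
::::::
:::ZZ:
::::v:
::::::
::::::
::::::
k=3  ::::::
::::::
::::::
::::::
:::ZZ:
:::<Z:
::::::
::::::
::::::
k=4  ::::::
::::::
::::::
::::::
:::^Z:
:::ZZ:
::::::
::::::
::::::
k=5  ::::::
::::::
::::::
::::::
::<:Z:
:::ZZ:
::::::
::::::
::::::
k=6  ::::::
::::::
::::::
::^:::
::Z:Z:
:::ZZ:
::::::
::::::
::::::
k=7  ::::::
::::::
::::::
::Z>::
::Z:Z:
:::ZZ:
::::::
::::::
::::::

3,3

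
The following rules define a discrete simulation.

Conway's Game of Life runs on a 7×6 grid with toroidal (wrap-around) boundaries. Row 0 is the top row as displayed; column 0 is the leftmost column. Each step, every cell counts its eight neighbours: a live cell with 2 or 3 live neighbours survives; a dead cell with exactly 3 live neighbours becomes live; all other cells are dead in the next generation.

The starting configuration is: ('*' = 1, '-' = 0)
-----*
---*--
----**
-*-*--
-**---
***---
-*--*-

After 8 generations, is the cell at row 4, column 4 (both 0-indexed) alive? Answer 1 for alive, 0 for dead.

gen 0: -----*
---*--
----**
-*-*--
-**---
***---
-*--*-
gen 1: ----*-
-----*
--***-
**-**-
---*--
*--*--
-**--*
gen 2: *---**
-----*
***---
-*---*
**-*-*
**-**-
******
gen 3: --*---
----*-
-**--*
----**
---*--
------
------
gen 4: ------
-***--
*--*-*
*-****
----*-
------
------
gen 5: --*---
*****-
------
***---
----*-
------
------
gen 6: --*---
-***--
-----*
-*----
-*----
------
------
gen 7: -***--
-***--
**----
*-----
------
------
------
gen 8: -*-*--
---*--
*-----
**----
------
------
--*---

0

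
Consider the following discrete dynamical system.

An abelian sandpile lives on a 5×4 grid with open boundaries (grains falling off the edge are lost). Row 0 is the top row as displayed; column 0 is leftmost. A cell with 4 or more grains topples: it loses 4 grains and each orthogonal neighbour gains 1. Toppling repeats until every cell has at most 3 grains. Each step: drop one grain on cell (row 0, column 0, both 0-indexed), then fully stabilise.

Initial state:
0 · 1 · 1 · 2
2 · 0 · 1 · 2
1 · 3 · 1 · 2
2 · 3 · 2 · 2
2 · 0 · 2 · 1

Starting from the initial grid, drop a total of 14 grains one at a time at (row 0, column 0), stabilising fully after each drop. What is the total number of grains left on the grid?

34

t=0: 0 · 1 · 1 · 2
2 · 0 · 1 · 2
1 · 3 · 1 · 2
2 · 3 · 2 · 2
2 · 0 · 2 · 1
t=1: 1 · 1 · 1 · 2
2 · 0 · 1 · 2
1 · 3 · 1 · 2
2 · 3 · 2 · 2
2 · 0 · 2 · 1
t=2: 2 · 1 · 1 · 2
2 · 0 · 1 · 2
1 · 3 · 1 · 2
2 · 3 · 2 · 2
2 · 0 · 2 · 1
t=3: 3 · 1 · 1 · 2
2 · 0 · 1 · 2
1 · 3 · 1 · 2
2 · 3 · 2 · 2
2 · 0 · 2 · 1
t=4: 0 · 2 · 1 · 2
3 · 0 · 1 · 2
1 · 3 · 1 · 2
2 · 3 · 2 · 2
2 · 0 · 2 · 1
t=5: 1 · 2 · 1 · 2
3 · 0 · 1 · 2
1 · 3 · 1 · 2
2 · 3 · 2 · 2
2 · 0 · 2 · 1
t=6: 2 · 2 · 1 · 2
3 · 0 · 1 · 2
1 · 3 · 1 · 2
2 · 3 · 2 · 2
2 · 0 · 2 · 1
t=7: 3 · 2 · 1 · 2
3 · 0 · 1 · 2
1 · 3 · 1 · 2
2 · 3 · 2 · 2
2 · 0 · 2 · 1
t=8: 1 · 3 · 1 · 2
0 · 1 · 1 · 2
2 · 3 · 1 · 2
2 · 3 · 2 · 2
2 · 0 · 2 · 1
t=9: 2 · 3 · 1 · 2
0 · 1 · 1 · 2
2 · 3 · 1 · 2
2 · 3 · 2 · 2
2 · 0 · 2 · 1
t=10: 3 · 3 · 1 · 2
0 · 1 · 1 · 2
2 · 3 · 1 · 2
2 · 3 · 2 · 2
2 · 0 · 2 · 1
t=11: 1 · 0 · 2 · 2
1 · 2 · 1 · 2
2 · 3 · 1 · 2
2 · 3 · 2 · 2
2 · 0 · 2 · 1
t=12: 2 · 0 · 2 · 2
1 · 2 · 1 · 2
2 · 3 · 1 · 2
2 · 3 · 2 · 2
2 · 0 · 2 · 1
t=13: 3 · 0 · 2 · 2
1 · 2 · 1 · 2
2 · 3 · 1 · 2
2 · 3 · 2 · 2
2 · 0 · 2 · 1
t=14: 0 · 1 · 2 · 2
2 · 2 · 1 · 2
2 · 3 · 1 · 2
2 · 3 · 2 · 2
2 · 0 · 2 · 1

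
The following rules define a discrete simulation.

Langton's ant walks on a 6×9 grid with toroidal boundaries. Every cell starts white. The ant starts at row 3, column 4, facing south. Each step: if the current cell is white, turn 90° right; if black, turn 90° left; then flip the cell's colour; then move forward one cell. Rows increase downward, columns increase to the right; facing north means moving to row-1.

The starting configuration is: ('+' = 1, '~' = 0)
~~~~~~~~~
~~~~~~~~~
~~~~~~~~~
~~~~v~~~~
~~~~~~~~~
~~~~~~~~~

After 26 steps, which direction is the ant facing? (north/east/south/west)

t=0: ~~~~~~~~~
~~~~~~~~~
~~~~~~~~~
~~~~v~~~~
~~~~~~~~~
~~~~~~~~~
t=1: ~~~~~~~~~
~~~~~~~~~
~~~~~~~~~
~~~<+~~~~
~~~~~~~~~
~~~~~~~~~
t=2: ~~~~~~~~~
~~~~~~~~~
~~~^~~~~~
~~~++~~~~
~~~~~~~~~
~~~~~~~~~
t=3: ~~~~~~~~~
~~~~~~~~~
~~~+>~~~~
~~~++~~~~
~~~~~~~~~
~~~~~~~~~
t=4: ~~~~~~~~~
~~~~~~~~~
~~~++~~~~
~~~+v~~~~
~~~~~~~~~
~~~~~~~~~
t=5: ~~~~~~~~~
~~~~~~~~~
~~~++~~~~
~~~+~>~~~
~~~~~~~~~
~~~~~~~~~
t=6: ~~~~~~~~~
~~~~~~~~~
~~~++~~~~
~~~+~+~~~
~~~~~v~~~
~~~~~~~~~
t=7: ~~~~~~~~~
~~~~~~~~~
~~~++~~~~
~~~+~+~~~
~~~~<+~~~
~~~~~~~~~
t=8: ~~~~~~~~~
~~~~~~~~~
~~~++~~~~
~~~+^+~~~
~~~~++~~~
~~~~~~~~~
t=9: ~~~~~~~~~
~~~~~~~~~
~~~++~~~~
~~~++>~~~
~~~~++~~~
~~~~~~~~~
t=10: ~~~~~~~~~
~~~~~~~~~
~~~++^~~~
~~~++~~~~
~~~~++~~~
~~~~~~~~~
t=11: ~~~~~~~~~
~~~~~~~~~
~~~+++>~~
~~~++~~~~
~~~~++~~~
~~~~~~~~~
t=12: ~~~~~~~~~
~~~~~~~~~
~~~++++~~
~~~++~v~~
~~~~++~~~
~~~~~~~~~
t=13: ~~~~~~~~~
~~~~~~~~~
~~~++++~~
~~~++<+~~
~~~~++~~~
~~~~~~~~~
t=14: ~~~~~~~~~
~~~~~~~~~
~~~++^+~~
~~~++++~~
~~~~++~~~
~~~~~~~~~
t=15: ~~~~~~~~~
~~~~~~~~~
~~~+<~+~~
~~~++++~~
~~~~++~~~
~~~~~~~~~
t=16: ~~~~~~~~~
~~~~~~~~~
~~~+~~+~~
~~~+v++~~
~~~~++~~~
~~~~~~~~~
t=17: ~~~~~~~~~
~~~~~~~~~
~~~+~~+~~
~~~+~>+~~
~~~~++~~~
~~~~~~~~~
t=18: ~~~~~~~~~
~~~~~~~~~
~~~+~^+~~
~~~+~~+~~
~~~~++~~~
~~~~~~~~~
t=19: ~~~~~~~~~
~~~~~~~~~
~~~+~+>~~
~~~+~~+~~
~~~~++~~~
~~~~~~~~~
t=20: ~~~~~~~~~
~~~~~~^~~
~~~+~+~~~
~~~+~~+~~
~~~~++~~~
~~~~~~~~~
t=21: ~~~~~~~~~
~~~~~~+>~
~~~+~+~~~
~~~+~~+~~
~~~~++~~~
~~~~~~~~~
t=22: ~~~~~~~~~
~~~~~~++~
~~~+~+~v~
~~~+~~+~~
~~~~++~~~
~~~~~~~~~
t=23: ~~~~~~~~~
~~~~~~++~
~~~+~+<+~
~~~+~~+~~
~~~~++~~~
~~~~~~~~~
t=24: ~~~~~~~~~
~~~~~~^+~
~~~+~+++~
~~~+~~+~~
~~~~++~~~
~~~~~~~~~
t=25: ~~~~~~~~~
~~~~~<~+~
~~~+~+++~
~~~+~~+~~
~~~~++~~~
~~~~~~~~~
t=26: ~~~~~^~~~
~~~~~+~+~
~~~+~+++~
~~~+~~+~~
~~~~++~~~
~~~~~~~~~

north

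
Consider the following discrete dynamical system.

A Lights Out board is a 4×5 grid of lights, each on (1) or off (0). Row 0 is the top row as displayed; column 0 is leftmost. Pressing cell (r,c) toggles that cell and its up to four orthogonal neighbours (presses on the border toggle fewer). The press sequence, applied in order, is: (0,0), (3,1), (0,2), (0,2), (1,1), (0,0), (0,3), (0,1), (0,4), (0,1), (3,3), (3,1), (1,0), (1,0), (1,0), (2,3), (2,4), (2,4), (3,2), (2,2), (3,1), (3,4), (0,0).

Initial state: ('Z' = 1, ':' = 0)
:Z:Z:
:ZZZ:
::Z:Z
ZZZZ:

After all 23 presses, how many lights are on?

15

k=0  :Z:Z:
:ZZZ:
::Z:Z
ZZZZ:
k=1  Z::Z:
ZZZZ:
::Z:Z
ZZZZ:
k=2  Z::Z:
ZZZZ:
:ZZ:Z
:::Z:
k=3  ZZZ::
ZZ:Z:
:ZZ:Z
:::Z:
k=4  Z::Z:
ZZZZ:
:ZZ:Z
:::Z:
k=5  ZZ:Z:
:::Z:
::Z:Z
:::Z:
k=6  :::Z:
Z::Z:
::Z:Z
:::Z:
k=7  ::Z:Z
Z::::
::Z:Z
:::Z:
k=8  ZZ::Z
ZZ:::
::Z:Z
:::Z:
k=9  ZZ:Z:
ZZ::Z
::Z:Z
:::Z:
k=10  ::ZZ:
Z:::Z
::Z:Z
:::Z:
k=11  ::ZZ:
Z:::Z
::ZZZ
::Z:Z
k=12  ::ZZ:
Z:::Z
:ZZZZ
ZZ::Z
k=13  Z:ZZ:
:Z::Z
ZZZZZ
ZZ::Z
k=14  ::ZZ:
Z:::Z
:ZZZZ
ZZ::Z
k=15  Z:ZZ:
:Z::Z
ZZZZZ
ZZ::Z
k=16  Z:ZZ:
:Z:ZZ
ZZ:::
ZZ:ZZ
k=17  Z:ZZ:
:Z:Z:
ZZ:ZZ
ZZ:Z:
k=18  Z:ZZ:
:Z:ZZ
ZZ:::
ZZ:ZZ
k=19  Z:ZZ:
:Z:ZZ
ZZZ::
Z:Z:Z
k=20  Z:ZZ:
:ZZZZ
Z::Z:
Z:::Z
k=21  Z:ZZ:
:ZZZZ
ZZ:Z:
:ZZ:Z
k=22  Z:ZZ:
:ZZZZ
ZZ:ZZ
:ZZZ:
k=23  :ZZZ:
ZZZZZ
ZZ:ZZ
:ZZZ:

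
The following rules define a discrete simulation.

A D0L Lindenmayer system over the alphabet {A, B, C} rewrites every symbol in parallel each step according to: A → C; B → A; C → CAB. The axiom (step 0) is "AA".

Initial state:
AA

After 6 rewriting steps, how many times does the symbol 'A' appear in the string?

step 0: AA
step 1: CC
step 2: CABCAB
step 3: CABCACABCA
step 4: CABCACABCCABCACABC
step 5: CABCACABCCABCACABCABCACABCCABCACAB
step 6: CABCACABCCABCACABCABCACABCCABCACABCACABCCABCACABCABCACABCCABCA

22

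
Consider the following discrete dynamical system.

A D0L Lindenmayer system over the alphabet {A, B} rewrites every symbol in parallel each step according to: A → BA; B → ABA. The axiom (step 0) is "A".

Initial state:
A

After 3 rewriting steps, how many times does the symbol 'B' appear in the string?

5

k=0  A
k=1  BA
k=2  ABABA
k=3  BAABABAABABA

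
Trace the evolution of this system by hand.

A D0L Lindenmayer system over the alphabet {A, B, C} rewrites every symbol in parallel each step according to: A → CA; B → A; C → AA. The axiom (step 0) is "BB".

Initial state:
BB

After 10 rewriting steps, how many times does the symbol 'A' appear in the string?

[0] BB
[1] AA
[2] CACA
[3] AACAAACA
[4] CACAAACACACAAACA
[5] AACAAACACACAAACAAACAAACACACAAACA
[6] CACAAACACACAAACAAACAAACACACAAACACACAAACACACAAACAAACAAACACACAAACA
[7] AACAAACACACAAACAAACAAACACACAAACACACAAACACACAAACAAACAAACACA…CACACAAACAAACAAACACACAAACACACAAACACACAAACAAACAAACACACAAACA  (len 128)
[8] CACAAACACACAAACAAACAAACACACAAACACACAAACACACAAACAAACAAACACA…CACACAAACAAACAAACACACAAACACACAAACACACAAACAAACAAACACACAAACA  (len 256)
[9] AACAAACACACAAACAAACAAACACACAAACACACAAACACACAAACAAACAAACACA…CACACAAACAAACAAACACACAAACACACAAACACACAAACAAACAAACACACAAACA  (len 512)
[10] CACAAACACACAAACAAACAAACACACAAACACACAAACACACAAACAAACAAACACA…CACACAAACAAACAAACACACAAACACACAAACACACAAACAAACAAACACACAAACA  (len 1024)

682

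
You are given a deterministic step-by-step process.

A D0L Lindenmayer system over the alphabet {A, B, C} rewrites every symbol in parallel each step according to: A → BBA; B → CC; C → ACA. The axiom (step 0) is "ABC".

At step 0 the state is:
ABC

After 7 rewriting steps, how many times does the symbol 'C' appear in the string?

1075

[0] ABC
[1] BBACCACA
[2] CCCCBBAACAACABBAACABBA
[3] ACAACAACAACACCCCBBABBAACABBABBAACABBACCCCBBABBAACABBACCCCBBA
[4] BBAACABBABBAACABBABBAACABBABBAACABBAACAACAACAACACCCCBBACCC…ACAACAACACCCCBBACCCCBBABBAACABBACCCCBBAACAACAACAACACCCCBBA  (len 162)
[5] CCCCBBABBAACABBACCCCBBACCCCBBABBAACABBACCCCBBACCCCBBABBAAC…BBABBAACABBABBAACABBABBAACABBABBAACABBAACAACAACAACACCCCBBA  (len 440)
[6] ACAACAACAACACCCCBBACCCCBBABBAACABBACCCCBBAACAACAACAACACCCC…BBABBAACABBABBAACABBABBAACABBABBAACABBAACAACAACAACACCCCBBA  (len 1198)
[7] BBAACABBABBAACABBABBAACABBABBAACABBAACAACAACAACACCCCBBAACA…BBABBAACABBABBAACABBABBAACABBABBAACABBAACAACAACAACACCCCBBA  (len 3252)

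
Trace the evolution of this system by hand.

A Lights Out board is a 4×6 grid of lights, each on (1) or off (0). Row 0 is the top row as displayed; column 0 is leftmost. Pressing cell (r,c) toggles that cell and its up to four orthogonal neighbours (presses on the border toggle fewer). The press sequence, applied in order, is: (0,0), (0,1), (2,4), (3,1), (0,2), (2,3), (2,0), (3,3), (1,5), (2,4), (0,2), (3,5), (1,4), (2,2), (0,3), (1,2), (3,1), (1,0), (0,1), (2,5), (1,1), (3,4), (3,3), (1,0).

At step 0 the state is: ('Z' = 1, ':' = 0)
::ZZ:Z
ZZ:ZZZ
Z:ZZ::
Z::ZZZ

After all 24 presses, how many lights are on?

0) ::ZZ:Z
ZZ:ZZZ
Z:ZZ::
Z::ZZZ
1) ZZZZ:Z
:Z:ZZZ
Z:ZZ::
Z::ZZZ
2) :::Z:Z
:::ZZZ
Z:ZZ::
Z::ZZZ
3) :::Z:Z
:::Z:Z
Z:Z:ZZ
Z::Z:Z
4) :::Z:Z
:::Z:Z
ZZZ:ZZ
:ZZZ:Z
5) :ZZ::Z
::ZZ:Z
ZZZ:ZZ
:ZZZ:Z
6) :ZZ::Z
::Z::Z
ZZ:Z:Z
:ZZ::Z
7) :ZZ::Z
Z:Z::Z
:::Z:Z
ZZZ::Z
8) :ZZ::Z
Z:Z::Z
:::::Z
ZZ:ZZZ
9) :ZZ:::
Z:Z:Z:
::::::
ZZ:ZZZ
10) :ZZ:::
Z:Z:::
:::ZZZ
ZZ:Z:Z
11) :::Z::
Z:::::
:::ZZZ
ZZ:Z:Z
12) :::Z::
Z:::::
:::ZZ:
ZZ:ZZ:
13) :::ZZ:
Z::ZZZ
:::Z::
ZZ:ZZ:
14) :::ZZ:
Z:ZZZZ
:ZZ:::
ZZZZZ:
15) ::Z:::
Z:Z:ZZ
:ZZ:::
ZZZZZ:
16) ::::::
ZZ:ZZZ
:Z::::
ZZZZZ:
17) ::::::
ZZ:ZZZ
::::::
:::ZZ:
18) Z:::::
:::ZZZ
Z:::::
:::ZZ:
19) :ZZ:::
:Z:ZZZ
Z:::::
:::ZZ:
20) :ZZ:::
:Z:ZZ:
Z:::ZZ
:::ZZZ
21) ::Z:::
Z:ZZZ:
ZZ::ZZ
:::ZZZ
22) ::Z:::
Z:ZZZ:
ZZ:::Z
::::::
23) ::Z:::
Z:ZZZ:
ZZ:Z:Z
::ZZZ:
24) Z:Z:::
:ZZZZ:
:Z:Z:Z
::ZZZ:

12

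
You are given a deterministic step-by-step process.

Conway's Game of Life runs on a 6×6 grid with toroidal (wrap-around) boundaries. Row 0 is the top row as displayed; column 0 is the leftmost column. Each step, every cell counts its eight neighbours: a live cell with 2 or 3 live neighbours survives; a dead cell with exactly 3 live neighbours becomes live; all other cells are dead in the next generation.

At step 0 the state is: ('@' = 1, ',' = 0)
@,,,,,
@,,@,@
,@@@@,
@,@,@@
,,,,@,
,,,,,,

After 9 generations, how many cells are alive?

7

k=0  @,,,,,
@,,@,@
,@@@@,
@,@,@@
,,,,@,
,,,,,,
k=1  @,,,,@
@,,@,@
,,,,,,
@,@,,,
,,,@@,
,,,,,,
k=2  @,,,@@
@,,,@@
@@,,,@
,,,@,,
,,,@,,
,,,,@@
k=3  ,,,@,,
,,,,,,
,@,,,,
@,@,@,
,,,@,,
@,,@,,
k=4  ,,,,,,
,,,,,,
,@,,,,
,@@@,,
,@@@@@
,,@@@,
k=5  ,,,@,,
,,,,,,
,@,,,,
,,,,,,
@,,,,@
,@,,,@
k=6  ,,,,,,
,,,,,,
,,,,,,
@,,,,,
@,,,,@
,,,,@@
k=7  ,,,,,,
,,,,,,
,,,,,,
@,,,,@
@,,,@,
@,,,@@
k=8  ,,,,,@
,,,,,,
,,,,,,
@,,,,@
,@,,@,
@,,,@,
k=9  ,,,,,@
,,,,,,
,,,,,,
@,,,,@
,@,,@,
@,,,@,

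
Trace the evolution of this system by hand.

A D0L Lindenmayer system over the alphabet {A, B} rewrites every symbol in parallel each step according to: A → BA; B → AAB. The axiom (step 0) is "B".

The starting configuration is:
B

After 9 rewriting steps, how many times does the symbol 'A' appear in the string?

1970

step 0: B
step 1: AAB
step 2: BABAAAB
step 3: AABBAAABBABABAAAB
step 4: BABAAABAABBABABAAABAABBAAABBAAABBABABAAAB
step 5: AABBAAABBABABAAABBABAAABAABBAAABBAAABBABABAAABBABAAABAABBABABAAABAABBABABAAABAABBAAABBAAABBABABAAAB
step 6: BABAAABAABBABABAAABAABBAAABBAAABBABABAAABAABBAAABBABABAAAB…BAAABBABAAABAABBABABAAABAABBABABAAABAABBAAABBAAABBABABAAAB  (len 239)
step 7: AABBAAABBABABAAABBABAAABAABBAAABBAAABBABABAAABBABAAABAABBA…BAAABBABAAABAABBABABAAABAABBABABAAABAABBAAABBAAABBABABAAAB  (len 577)
step 8: BABAAABAABBABABAAABAABBAAABBAAABBABABAAABAABBAAABBABABAAAB…BAAABBABAAABAABBABABAAABAABBABABAAABAABBAAABBAAABBABABAAAB  (len 1393)
step 9: AABBAAABBABABAAABBABAAABAABBAAABBAAABBABABAAABBABAAABAABBA…BAAABBABAAABAABBABABAAABAABBABABAAABAABBAAABBAAABBABABAAAB  (len 3363)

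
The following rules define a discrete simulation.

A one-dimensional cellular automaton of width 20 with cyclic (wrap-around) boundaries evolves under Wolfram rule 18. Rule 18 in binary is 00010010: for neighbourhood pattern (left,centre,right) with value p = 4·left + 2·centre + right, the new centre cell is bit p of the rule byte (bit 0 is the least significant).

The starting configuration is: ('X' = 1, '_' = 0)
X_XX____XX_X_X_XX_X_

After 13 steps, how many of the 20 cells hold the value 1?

step 0: X_XX____XX_X_X_XX_X_
step 1: ____X__X____________
step 2: ___X_XX_X___________
step 3: __X______X__________
step 4: _X_X____X_X_________
step 5: X___X__X___X________
step 6: _X_X_XX_X_X_X______X
step 7: _____________X____X_
step 8: ____________X_X__X_X
step 9: X__________X___XX___
step 10: _X________X_X_X__X_X
step 11: __X______X_____XX___
step 12: _X_X____X_X___X__X__
step 13: X___X__X___X_X_XX_X_

8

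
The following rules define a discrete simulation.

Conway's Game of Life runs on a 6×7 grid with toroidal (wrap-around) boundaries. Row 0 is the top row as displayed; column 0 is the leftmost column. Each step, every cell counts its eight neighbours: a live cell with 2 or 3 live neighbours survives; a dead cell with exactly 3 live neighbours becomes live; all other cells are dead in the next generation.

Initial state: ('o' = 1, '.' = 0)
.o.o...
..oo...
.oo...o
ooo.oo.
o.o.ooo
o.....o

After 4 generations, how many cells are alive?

14

step 0: .o.o...
..oo...
.oo...o
ooo.oo.
o.o.ooo
o.....o
step 1: oo.o...
o..o...
....ooo
....o..
..o.o..
..ooo..
step 2: oo.....
oooo.o.
...oooo
....o..
..o.oo.
....o..
step 3: o..oo.o
...o.o.
oo....o
......o
....oo.
.o.ooo.
step 4: o.....o
.ooo.o.
o....oo
......o
...o..o
o.o....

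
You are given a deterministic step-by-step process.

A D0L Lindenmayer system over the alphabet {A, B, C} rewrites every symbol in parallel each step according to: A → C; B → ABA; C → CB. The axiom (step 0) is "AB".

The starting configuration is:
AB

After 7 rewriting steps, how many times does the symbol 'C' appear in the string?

77

t=0: AB
t=1: CABA
t=2: CBCABAC
t=3: CBABACBCABACCB
t=4: CBABACABACCBABACBCABACCBCBABA
t=5: CBABACABACCBCABACCBCBABACABACCBABACBCABACCBCBABACBABACABAC
t=6: CBABACABACCBCABACCBCBABACBCABACCBCBABACBABACABACCBCABACCBCBABACABACCBABACBCABACCBCBABACBABACABACCBABACABACCBCABACCB
t=7: CBABACABACCBCABACCBCBABACBCABACCBCBABACBABACABACCBABACBCAB…CCBABACABACCBCABACCBCBABACABACCBCABACCBCBABACBCABACCBCBABA  (len 230)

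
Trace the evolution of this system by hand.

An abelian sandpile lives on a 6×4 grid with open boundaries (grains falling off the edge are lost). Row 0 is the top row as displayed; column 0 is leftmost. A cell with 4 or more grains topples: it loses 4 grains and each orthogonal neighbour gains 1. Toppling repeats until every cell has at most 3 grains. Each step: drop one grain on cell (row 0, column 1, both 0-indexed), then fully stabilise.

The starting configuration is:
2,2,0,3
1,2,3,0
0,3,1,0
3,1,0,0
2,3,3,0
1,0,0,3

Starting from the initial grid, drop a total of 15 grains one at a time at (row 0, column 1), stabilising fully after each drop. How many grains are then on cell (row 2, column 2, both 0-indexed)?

0) 2,2,0,3
1,2,3,0
0,3,1,0
3,1,0,0
2,3,3,0
1,0,0,3
1) 2,3,0,3
1,2,3,0
0,3,1,0
3,1,0,0
2,3,3,0
1,0,0,3
2) 3,0,1,3
1,3,3,0
0,3,1,0
3,1,0,0
2,3,3,0
1,0,0,3
3) 3,1,1,3
1,3,3,0
0,3,1,0
3,1,0,0
2,3,3,0
1,0,0,3
4) 3,2,1,3
1,3,3,0
0,3,1,0
3,1,0,0
2,3,3,0
1,0,0,3
5) 3,3,1,3
1,3,3,0
0,3,1,0
3,1,0,0
2,3,3,0
1,0,0,3
6) 0,2,3,3
3,2,0,1
1,0,3,0
3,2,0,0
2,3,3,0
1,0,0,3
7) 0,3,3,3
3,2,0,1
1,0,3,0
3,2,0,0
2,3,3,0
1,0,0,3
8) 1,1,1,0
3,3,1,2
1,0,3,0
3,2,0,0
2,3,3,0
1,0,0,3
9) 1,2,1,0
3,3,1,2
1,0,3,0
3,2,0,0
2,3,3,0
1,0,0,3
10) 1,3,1,0
3,3,1,2
1,0,3,0
3,2,0,0
2,3,3,0
1,0,0,3
11) 3,1,2,0
0,1,2,2
2,1,3,0
3,2,0,0
2,3,3,0
1,0,0,3
12) 3,2,2,0
0,1,2,2
2,1,3,0
3,2,0,0
2,3,3,0
1,0,0,3
13) 3,3,2,0
0,1,2,2
2,1,3,0
3,2,0,0
2,3,3,0
1,0,0,3
14) 0,1,3,0
1,2,2,2
2,1,3,0
3,2,0,0
2,3,3,0
1,0,0,3
15) 0,2,3,0
1,2,2,2
2,1,3,0
3,2,0,0
2,3,3,0
1,0,0,3

3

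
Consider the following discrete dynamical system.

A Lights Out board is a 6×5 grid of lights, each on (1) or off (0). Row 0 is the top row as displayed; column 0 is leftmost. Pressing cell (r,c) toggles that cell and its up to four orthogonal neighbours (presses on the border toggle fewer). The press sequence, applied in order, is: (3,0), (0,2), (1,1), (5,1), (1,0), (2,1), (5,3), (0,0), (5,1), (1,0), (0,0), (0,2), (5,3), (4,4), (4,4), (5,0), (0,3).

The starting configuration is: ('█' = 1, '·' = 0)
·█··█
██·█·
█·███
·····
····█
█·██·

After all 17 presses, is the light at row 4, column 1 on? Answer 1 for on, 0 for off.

step 0: ·█··█
██·█·
█·███
·····
····█
█·██·
step 1: ·█··█
██·█·
··███
██···
█···█
█·██·
step 2: ··███
████·
··███
██···
█···█
█·██·
step 3: ·████
···█·
·████
██···
█···█
█·██·
step 4: ·████
···█·
·████
██···
██··█
·█·█·
step 5: █████
██·█·
█████
██···
██··█
·█·█·
step 6: █████
█··█·
···██
█····
██··█
·█·█·
step 7: █████
█··█·
···██
█····
██·██
·██·█
step 8: ··███
···█·
···██
█····
██·██
·██·█
step 9: ··███
···█·
···██
█····
█··██
█···█
step 10: █·███
██·█·
█··██
█····
█··██
█···█
step 11: ·████
·█·█·
█··██
█····
█··██
█···█
step 12: ····█
·███·
█··██
█····
█··██
█···█
step 13: ····█
·███·
█··██
█····
█···█
█·██·
step 14: ····█
·███·
█··██
█···█
█··█·
█·███
step 15: ····█
·███·
█··██
█····
█···█
█·██·
step 16: ····█
·███·
█··██
█····
····█
·███·
step 17: ··██·
·██··
█··██
█····
····█
·███·

0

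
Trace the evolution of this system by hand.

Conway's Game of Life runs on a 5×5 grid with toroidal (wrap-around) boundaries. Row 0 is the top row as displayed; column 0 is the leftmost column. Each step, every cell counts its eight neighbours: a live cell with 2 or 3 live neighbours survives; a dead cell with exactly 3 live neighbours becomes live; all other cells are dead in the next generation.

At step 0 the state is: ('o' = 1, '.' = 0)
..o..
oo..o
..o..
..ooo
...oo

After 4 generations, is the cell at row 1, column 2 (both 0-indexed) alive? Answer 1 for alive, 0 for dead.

1

[0] ..o..
oo..o
..o..
..ooo
...oo
[1] .oo..
oooo.
..o..
..o.o
....o
[2] ....o
o..o.
o...o
.....
ooo..
[3] ..ooo
o..o.
o...o
....o
oo...
[4] ..oo.
ooo..
o..o.
.o..o
ooo..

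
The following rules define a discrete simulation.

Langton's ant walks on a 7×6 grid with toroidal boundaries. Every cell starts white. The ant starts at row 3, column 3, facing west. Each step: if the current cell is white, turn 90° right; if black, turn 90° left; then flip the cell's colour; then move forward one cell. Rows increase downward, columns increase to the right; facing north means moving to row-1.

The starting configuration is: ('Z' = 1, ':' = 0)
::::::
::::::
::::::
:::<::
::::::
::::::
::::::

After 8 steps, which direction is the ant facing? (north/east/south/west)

east

step 0: ::::::
::::::
::::::
:::<::
::::::
::::::
::::::
step 1: ::::::
::::::
:::^::
:::Z::
::::::
::::::
::::::
step 2: ::::::
::::::
:::Z>:
:::Z::
::::::
::::::
::::::
step 3: ::::::
::::::
:::ZZ:
:::Zv:
::::::
::::::
::::::
step 4: ::::::
::::::
:::ZZ:
:::<Z:
::::::
::::::
::::::
step 5: ::::::
::::::
:::ZZ:
::::Z:
:::v::
::::::
::::::
step 6: ::::::
::::::
:::ZZ:
::::Z:
::<Z::
::::::
::::::
step 7: ::::::
::::::
:::ZZ:
::^:Z:
::ZZ::
::::::
::::::
step 8: ::::::
::::::
:::ZZ:
::Z>Z:
::ZZ::
::::::
::::::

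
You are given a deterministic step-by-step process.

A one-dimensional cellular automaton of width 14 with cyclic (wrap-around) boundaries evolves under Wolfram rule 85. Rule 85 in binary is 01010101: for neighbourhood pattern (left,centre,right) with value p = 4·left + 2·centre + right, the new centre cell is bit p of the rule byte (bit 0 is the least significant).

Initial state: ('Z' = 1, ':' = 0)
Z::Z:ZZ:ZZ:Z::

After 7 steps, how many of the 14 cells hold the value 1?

[0] Z::Z:ZZ:ZZ:Z::
[1] ZZ:Z::Z::Z:ZZ:
[2] :Z:ZZ:ZZ:Z::Z:
[3] :Z::Z::Z:ZZ:ZZ
[4] :ZZ:ZZ:Z::Z::Z
[5] ::Z::Z:ZZ:ZZ:Z
[6] Z:ZZ:Z::Z::Z:Z
[7] Z::Z:ZZ:ZZ:Z::

7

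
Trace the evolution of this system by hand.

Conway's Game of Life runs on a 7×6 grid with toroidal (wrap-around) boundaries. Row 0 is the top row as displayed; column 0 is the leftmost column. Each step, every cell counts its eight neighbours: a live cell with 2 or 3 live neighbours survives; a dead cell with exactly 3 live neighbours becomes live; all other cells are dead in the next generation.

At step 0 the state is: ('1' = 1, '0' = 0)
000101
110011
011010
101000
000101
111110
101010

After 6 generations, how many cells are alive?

t=0: 000101
110011
011010
101000
000101
111110
101010
t=1: 001100
010000
001010
101011
000001
100000
100000
t=2: 011000
010000
101010
110010
010010
100001
010000
t=3: 111000
100100
101100
101010
010010
110001
011000
t=4: 100100
100101
101010
101010
001110
000001
000001
t=5: 100000
101100
101010
001010
011010
000101
100011
t=6: 100110
101100
001010
001010
011011
011100
100010

19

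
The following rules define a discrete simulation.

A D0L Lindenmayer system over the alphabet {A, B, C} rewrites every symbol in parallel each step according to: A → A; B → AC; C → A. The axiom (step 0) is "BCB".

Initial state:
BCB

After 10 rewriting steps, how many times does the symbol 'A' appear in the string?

5

0) BCB
1) ACAAC
2) AAAAA
3) AAAAA
4) AAAAA
5) AAAAA
6) AAAAA
7) AAAAA
8) AAAAA
9) AAAAA
10) AAAAA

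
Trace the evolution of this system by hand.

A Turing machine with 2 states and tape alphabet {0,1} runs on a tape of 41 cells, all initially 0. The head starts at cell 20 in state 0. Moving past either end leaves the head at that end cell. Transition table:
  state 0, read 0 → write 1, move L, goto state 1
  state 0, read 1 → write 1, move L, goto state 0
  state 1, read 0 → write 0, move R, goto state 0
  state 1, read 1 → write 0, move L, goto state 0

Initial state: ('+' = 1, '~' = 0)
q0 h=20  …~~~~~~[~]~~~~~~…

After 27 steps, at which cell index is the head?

k=0  q0 h=20  …~~~~~~[~]~~~~~~…
k=1  q1 h=19  …~~~~~~[~]+~~~~~…
k=2  q0 h=20  …~~~~~~[+]~~~~~~…
k=3  q0 h=19  …~~~~~~[~]+~~~~~…
k=4  q1 h=18  …~~~~~~[~]++~~~~…
k=5  q0 h=19  …~~~~~~[+]+~~~~~…
k=6  q0 h=18  …~~~~~~[~]++~~~~…
k=7  q1 h=17  …~~~~~~[~]+++~~~…
k=8  q0 h=18  …~~~~~~[+]++~~~~…
k=9  q0 h=17  …~~~~~~[~]+++~~~…
k=10  q1 h=16  …~~~~~~[~]++++~~…
k=11  q0 h=17  …~~~~~~[+]+++~~~…
k=12  q0 h=16  …~~~~~~[~]++++~~…
k=13  q1 h=15  …~~~~~~[~]+++++~…
k=14  q0 h=16  …~~~~~~[+]++++~~…
k=15  q0 h=15  …~~~~~~[~]+++++~…
k=16  q1 h=14  …~~~~~~[~]++++++…
k=17  q0 h=15  …~~~~~~[+]+++++~…
k=18  q0 h=14  …~~~~~~[~]++++++…
k=19  q1 h=13  …~~~~~~[~]++++++…
k=20  q0 h=14  …~~~~~~[+]++++++…
k=21  q0 h=13  …~~~~~~[~]++++++…
k=22  q1 h=12  …~~~~~~[~]++++++…
k=23  q0 h=13  …~~~~~~[+]++++++…
k=24  q0 h=12  …~~~~~~[~]++++++…
k=25  q1 h=11  …~~~~~~[~]++++++…
k=26  q0 h=12  …~~~~~~[+]++++++…
k=27  q0 h=11  …~~~~~~[~]++++++…

11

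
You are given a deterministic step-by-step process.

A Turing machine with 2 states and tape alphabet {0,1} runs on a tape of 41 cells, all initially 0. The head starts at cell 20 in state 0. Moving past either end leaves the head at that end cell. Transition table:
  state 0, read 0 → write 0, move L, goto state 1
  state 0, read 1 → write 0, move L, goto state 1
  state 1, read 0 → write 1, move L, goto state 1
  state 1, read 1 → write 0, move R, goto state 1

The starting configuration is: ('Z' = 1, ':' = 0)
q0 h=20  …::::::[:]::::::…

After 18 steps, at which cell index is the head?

t=0: q0 h=20  …::::::[:]::::::…
t=1: q1 h=19  …::::::[:]::::::…
t=2: q1 h=18  …::::::[:]Z:::::…
t=3: q1 h=17  …::::::[:]ZZ::::…
t=4: q1 h=16  …::::::[:]ZZZ:::…
t=5: q1 h=15  …::::::[:]ZZZZ::…
t=6: q1 h=14  …::::::[:]ZZZZZ:…
t=7: q1 h=13  …::::::[:]ZZZZZZ…
t=8: q1 h=12  …::::::[:]ZZZZZZ…
t=9: q1 h=11  …::::::[:]ZZZZZZ…
t=10: q1 h=10  …::::::[:]ZZZZZZ…
t=11: q1 h= 9  …::::::[:]ZZZZZZ…
t=12: q1 h= 8  …::::::[:]ZZZZZZ…
t=13: q1 h= 7  …::::::[:]ZZZZZZ…
t=14: q1 h= 6  |::::::[:]ZZZZZZ…
t=15: q1 h= 5  |:::::[:]ZZZZZZ…
t=16: q1 h= 4  |::::[:]ZZZZZZ…
t=17: q1 h= 3  |:::[:]ZZZZZZ…
t=18: q1 h= 2  |::[:]ZZZZZZ…

2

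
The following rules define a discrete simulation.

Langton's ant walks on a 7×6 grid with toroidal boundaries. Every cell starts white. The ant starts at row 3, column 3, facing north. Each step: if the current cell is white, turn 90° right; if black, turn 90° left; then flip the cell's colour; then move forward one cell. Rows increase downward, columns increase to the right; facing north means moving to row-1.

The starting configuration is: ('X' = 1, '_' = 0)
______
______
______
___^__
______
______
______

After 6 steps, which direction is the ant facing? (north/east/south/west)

north

step 0: ______
______
______
___^__
______
______
______
step 1: ______
______
______
___X>_
______
______
______
step 2: ______
______
______
___XX_
____v_
______
______
step 3: ______
______
______
___XX_
___<X_
______
______
step 4: ______
______
______
___^X_
___XX_
______
______
step 5: ______
______
______
__<_X_
___XX_
______
______
step 6: ______
______
__^___
__X_X_
___XX_
______
______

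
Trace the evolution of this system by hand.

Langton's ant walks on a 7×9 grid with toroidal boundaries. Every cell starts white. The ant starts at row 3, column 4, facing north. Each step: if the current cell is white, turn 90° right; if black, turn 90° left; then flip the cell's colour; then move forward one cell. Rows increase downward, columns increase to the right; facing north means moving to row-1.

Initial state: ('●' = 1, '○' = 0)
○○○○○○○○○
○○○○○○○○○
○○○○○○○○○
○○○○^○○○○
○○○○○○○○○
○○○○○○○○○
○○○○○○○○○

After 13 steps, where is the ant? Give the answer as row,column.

3,3

step 0: ○○○○○○○○○
○○○○○○○○○
○○○○○○○○○
○○○○^○○○○
○○○○○○○○○
○○○○○○○○○
○○○○○○○○○
step 1: ○○○○○○○○○
○○○○○○○○○
○○○○○○○○○
○○○○●>○○○
○○○○○○○○○
○○○○○○○○○
○○○○○○○○○
step 2: ○○○○○○○○○
○○○○○○○○○
○○○○○○○○○
○○○○●●○○○
○○○○○v○○○
○○○○○○○○○
○○○○○○○○○
step 3: ○○○○○○○○○
○○○○○○○○○
○○○○○○○○○
○○○○●●○○○
○○○○<●○○○
○○○○○○○○○
○○○○○○○○○
step 4: ○○○○○○○○○
○○○○○○○○○
○○○○○○○○○
○○○○^●○○○
○○○○●●○○○
○○○○○○○○○
○○○○○○○○○
step 5: ○○○○○○○○○
○○○○○○○○○
○○○○○○○○○
○○○<○●○○○
○○○○●●○○○
○○○○○○○○○
○○○○○○○○○
step 6: ○○○○○○○○○
○○○○○○○○○
○○○^○○○○○
○○○●○●○○○
○○○○●●○○○
○○○○○○○○○
○○○○○○○○○
step 7: ○○○○○○○○○
○○○○○○○○○
○○○●>○○○○
○○○●○●○○○
○○○○●●○○○
○○○○○○○○○
○○○○○○○○○
step 8: ○○○○○○○○○
○○○○○○○○○
○○○●●○○○○
○○○●v●○○○
○○○○●●○○○
○○○○○○○○○
○○○○○○○○○
step 9: ○○○○○○○○○
○○○○○○○○○
○○○●●○○○○
○○○<●●○○○
○○○○●●○○○
○○○○○○○○○
○○○○○○○○○
step 10: ○○○○○○○○○
○○○○○○○○○
○○○●●○○○○
○○○○●●○○○
○○○v●●○○○
○○○○○○○○○
○○○○○○○○○
step 11: ○○○○○○○○○
○○○○○○○○○
○○○●●○○○○
○○○○●●○○○
○○<●●●○○○
○○○○○○○○○
○○○○○○○○○
step 12: ○○○○○○○○○
○○○○○○○○○
○○○●●○○○○
○○^○●●○○○
○○●●●●○○○
○○○○○○○○○
○○○○○○○○○
step 13: ○○○○○○○○○
○○○○○○○○○
○○○●●○○○○
○○●>●●○○○
○○●●●●○○○
○○○○○○○○○
○○○○○○○○○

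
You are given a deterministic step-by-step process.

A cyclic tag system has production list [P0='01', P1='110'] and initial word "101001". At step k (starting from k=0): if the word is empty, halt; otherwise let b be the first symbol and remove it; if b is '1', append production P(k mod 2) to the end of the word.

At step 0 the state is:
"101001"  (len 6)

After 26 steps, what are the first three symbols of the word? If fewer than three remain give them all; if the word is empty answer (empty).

k=0  "101001"  (len 6)
k=1  "0100101"  (len 7)
k=2  "100101"  (len 6)
k=3  "0010101"  (len 7)
k=4  "010101"  (len 6)
k=5  "10101"  (len 5)
k=6  "0101110"  (len 7)
k=7  "101110"  (len 6)
k=8  "01110110"  (len 8)
k=9  "1110110"  (len 7)
k=10  "110110110"  (len 9)
k=11  "1011011001"  (len 10)
k=12  "011011001110"  (len 12)
k=13  "11011001110"  (len 11)
k=14  "1011001110110"  (len 13)
k=15  "01100111011001"  (len 14)
k=16  "1100111011001"  (len 13)
k=17  "10011101100101"  (len 14)
k=18  "0011101100101110"  (len 16)
k=19  "011101100101110"  (len 15)
k=20  "11101100101110"  (len 14)
k=21  "110110010111001"  (len 15)
k=22  "10110010111001110"  (len 17)
k=23  "011001011100111001"  (len 18)
k=24  "11001011100111001"  (len 17)
k=25  "100101110011100101"  (len 18)
k=26  "00101110011100101110"  (len 20)

001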